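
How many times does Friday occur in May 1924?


May 1924 has 31 days
Anchor: Jan 1, 1924. With p = 1924 - 1 = 1923: (p + p//4 - p//100 + p//400) mod 7 = (1923 + 480 - 19 + 4) mod 7 = 2388 mod 7 = 1 -> Tuesday (Mon=0 ... Sun=6)
Days before May (Jan-Apr): 121; May 1 index = (1 + 121) mod 7 = 3 -> Thursday
First Friday is May 2
Fridays: 2, 9, 16, 23, 30

5 Fridays


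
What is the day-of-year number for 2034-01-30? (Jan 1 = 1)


Date: January 30, 2034
No months before January
Plus 30 days in January

Day of year: 30


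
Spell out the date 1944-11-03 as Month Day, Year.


ISO 1944-11-03 parses as year=1944, month=11, day=03
Month 11 -> November

November 3, 1944


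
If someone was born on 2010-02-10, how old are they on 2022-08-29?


Birth: 2010-02-10
Reference: 2022-08-29
Year difference: 2022 - 2010 = 12

12 years old


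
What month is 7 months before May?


May is month 5
5 - 7 = -2; wrap: -2 + 12 = 10

October


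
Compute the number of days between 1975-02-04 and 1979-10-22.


From 1975-02-04 to 1979-10-22
1975-02-04: days before February = 31; day of year = 31 + 4 = 35
1979-10-22: days before October = 31 + 28 + 31 + 30 + 31 + 30 + 31 + 31 + 30 = 273 (1979 is not a leap year); day of year = 273 + 22 = 295
Rest of 1975: 365 - 35 = 330
Full years 1976 (366), 1977 (365), 1978 (365): 1096
Total = 330 + 1096 + 295 = 1721

1721 days


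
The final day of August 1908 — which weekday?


August 1908 has 31 days
Anchor: Jan 1, 1908. With p = 1908 - 1 = 1907: (p + p//4 - p//100 + p//400) mod 7 = (1907 + 476 - 19 + 4) mod 7 = 2368 mod 7 = 2 -> Wednesday (Mon=0 ... Sun=6)
Days before August (Jan-Jul): 213; August 1 index = (2 + 213) mod 7 = 5 -> Saturday
Last day offset: 31 - 1 = 30 days
Weekday index = (5 + 30) mod 7 = 0

Monday, August 31


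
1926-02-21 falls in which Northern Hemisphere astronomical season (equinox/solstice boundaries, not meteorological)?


Date: February 21
Astronomical Winter (approx.; exact equinox/solstice day varies by year): December 21 to March 19
February 21 falls within the Winter window

Winter


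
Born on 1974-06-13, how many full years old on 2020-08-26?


Birth: 1974-06-13
Reference: 2020-08-26
Year difference: 2020 - 1974 = 46

46 years old


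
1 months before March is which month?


March is month 3
3 - 1 = 2

February


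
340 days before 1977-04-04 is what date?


Start: 1977-04-04, subtract 340 days
Back 4 days from April 4 reaches March 31, 1977 -> 336 left
March 1977 has 31 days -> back to February 28, 1977 -> 305 left
February 1977 has 28 days -> back to January 31, 1977 -> 277 left
January 1977 has 31 days -> back to December 31, 1976 -> 246 left
December 1976 has 31 days -> back to November 30, 1976 -> 215 left
November 1976 has 30 days -> back to October 31, 1976 -> 185 left
October 1976 has 31 days -> back to September 30, 1976 -> 154 left
September 1976 has 30 days -> back to August 31, 1976 -> 124 left
August 1976 has 31 days -> back to July 31, 1976 -> 93 left
July 1976 has 31 days -> back to June 30, 1976 -> 62 left
June 1976 has 30 days -> back to May 31, 1976 -> 32 left
May 1976 has 31 days -> back to April 30, 1976 -> 1 left
April 1976: 30 - 1 = 29 -> lands on April 29

Result: 1976-04-29


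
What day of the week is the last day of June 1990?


June 1990 has 30 days
Anchor: Jan 1, 1990. With p = 1990 - 1 = 1989: (p + p//4 - p//100 + p//400) mod 7 = (1989 + 497 - 19 + 4) mod 7 = 2471 mod 7 = 0 -> Monday (Mon=0 ... Sun=6)
Days before June (Jan-May): 151; June 1 index = (0 + 151) mod 7 = 4 -> Friday
Last day offset: 30 - 1 = 29 days
Weekday index = (4 + 29) mod 7 = 5

Saturday, June 30


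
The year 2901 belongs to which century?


Century = (year - 1) // 100 + 1
= (2901 - 1) // 100 + 1
= 2900 // 100 + 1
= 29 + 1

30th century


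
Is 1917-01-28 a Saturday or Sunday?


Anchor: Jan 1, 1917. With p = 1917 - 1 = 1916: (p + p//4 - p//100 + p//400) mod 7 = (1916 + 479 - 19 + 4) mod 7 = 2380 mod 7 = 0 -> Monday (Mon=0 ... Sun=6)
Day of year: 28; offset = 27
Weekday index = (0 + 27) mod 7 = 6 -> Sunday
Weekend days: Saturday, Sunday

Yes


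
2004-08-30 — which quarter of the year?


Month: August (month 8)
Q1: Jan-Mar, Q2: Apr-Jun, Q3: Jul-Sep, Q4: Oct-Dec

Q3


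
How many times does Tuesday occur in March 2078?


March 2078 has 31 days
Anchor: Jan 1, 2078. With p = 2078 - 1 = 2077: (p + p//4 - p//100 + p//400) mod 7 = (2077 + 519 - 20 + 5) mod 7 = 2581 mod 7 = 5 -> Saturday (Mon=0 ... Sun=6)
Days before March (Jan-Feb): 59; March 1 index = (5 + 59) mod 7 = 1 -> Tuesday
First Tuesday is March 1
Tuesdays: 1, 8, 15, 22, 29

5 Tuesdays


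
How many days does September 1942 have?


September 1942

30 days


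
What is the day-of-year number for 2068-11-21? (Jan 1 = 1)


Date: November 21, 2068
Days in months 1 through 10: 305
Plus 21 days in November

Day of year: 326


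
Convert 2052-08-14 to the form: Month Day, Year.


ISO 2052-08-14 parses as year=2052, month=08, day=14
Month 8 -> August

August 14, 2052


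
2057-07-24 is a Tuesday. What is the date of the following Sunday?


Current: Tuesday
Target: Sunday
Days ahead: 5

Next Sunday: 2057-07-29


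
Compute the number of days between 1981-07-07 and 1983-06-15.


From 1981-07-07 to 1983-06-15
1981-07-07: days before July = 31 + 28 + 31 + 30 + 31 + 30 = 181 (1981 is not a leap year); day of year = 181 + 7 = 188
1983-06-15: days before June = 31 + 28 + 31 + 30 + 31 = 151 (1983 is not a leap year); day of year = 151 + 15 = 166
Rest of 1981: 365 - 188 = 177
Full years 1982 (365): 365
Total = 177 + 365 + 166 = 708

708 days


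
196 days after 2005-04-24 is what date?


Start: 2005-04-24, add 196 days
April 2005 has 30 days: 30 - 24 = 6 days to April 30 -> 190 left
May 2005 has 31 days -> 159 left
June 2005 has 30 days -> 129 left
July 2005 has 31 days -> 98 left
August 2005 has 31 days -> 67 left
September 2005 has 30 days -> 37 left
October 2005 has 31 days -> 6 left
November 2005: 6 <= 30 -> lands on November 6

Result: 2005-11-06


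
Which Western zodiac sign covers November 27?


Date: November 27
Conventional tropical zodiac dates: Sagittarius from November 22 onward; Capricorn starts December 22
November 27 falls within the Sagittarius range

Sagittarius


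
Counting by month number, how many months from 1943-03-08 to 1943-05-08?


From March 1943 to May 1943
0 years * 12 = 0 months, plus 2 months = 2

2 months


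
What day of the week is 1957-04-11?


Date: April 11, 1957
Anchor: Jan 1, 1957. With p = 1957 - 1 = 1956: (p + p//4 - p//100 + p//400) mod 7 = (1956 + 489 - 19 + 4) mod 7 = 2430 mod 7 = 1 -> Tuesday (Mon=0 ... Sun=6)
Days before April (Jan-Mar): 90; offset = 90 + 11 - 1 = 100
Weekday index = (1 + 100) mod 7 = 3

Day of the week: Thursday


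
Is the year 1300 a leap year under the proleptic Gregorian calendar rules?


Gregorian leap year rule: divisible by 4, but not by 100, unless also by 400.
1300 is divisible by 100 but not 400 -> not a leap year

No


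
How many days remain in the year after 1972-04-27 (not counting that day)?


Day of year: 118 of 366
Remaining = 366 - 118

248 days


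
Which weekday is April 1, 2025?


Target: April 1, 2025
Anchor: Jan 1, 2025. With p = 2025 - 1 = 2024: (p + p//4 - p//100 + p//400) mod 7 = (2024 + 506 - 20 + 5) mod 7 = 2515 mod 7 = 2 -> Wednesday (Mon=0 ... Sun=6)
Days before April (Jan-Mar): 90 days
Weekday index = (2 + 90) mod 7 = 1

Tuesday


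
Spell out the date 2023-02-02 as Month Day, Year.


ISO 2023-02-02 parses as year=2023, month=02, day=02
Month 2 -> February

February 2, 2023


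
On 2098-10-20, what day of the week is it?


Date: October 20, 2098
Anchor: Jan 1, 2098. With p = 2098 - 1 = 2097: (p + p//4 - p//100 + p//400) mod 7 = (2097 + 524 - 20 + 5) mod 7 = 2606 mod 7 = 2 -> Wednesday (Mon=0 ... Sun=6)
Days before October (Jan-Sep): 273; offset = 273 + 20 - 1 = 292
Weekday index = (2 + 292) mod 7 = 0

Day of the week: Monday


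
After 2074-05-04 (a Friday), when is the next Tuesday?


Current: Friday
Target: Tuesday
Days ahead: 4

Next Tuesday: 2074-05-08


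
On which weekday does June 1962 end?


June 1962 has 30 days
Anchor: Jan 1, 1962. With p = 1962 - 1 = 1961: (p + p//4 - p//100 + p//400) mod 7 = (1961 + 490 - 19 + 4) mod 7 = 2436 mod 7 = 0 -> Monday (Mon=0 ... Sun=6)
Days before June (Jan-May): 151; June 1 index = (0 + 151) mod 7 = 4 -> Friday
Last day offset: 30 - 1 = 29 days
Weekday index = (4 + 29) mod 7 = 5

Saturday, June 30


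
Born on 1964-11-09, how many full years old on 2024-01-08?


Birth: 1964-11-09
Reference: 2024-01-08
Year difference: 2024 - 1964 = 60
Birthday not yet reached in 2024, subtract 1

59 years old


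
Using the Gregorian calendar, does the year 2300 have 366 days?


Gregorian leap year rule: divisible by 4, but not by 100, unless also by 400.
2300 is divisible by 100 but not 400 -> not a leap year

No


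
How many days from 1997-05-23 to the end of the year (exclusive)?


Day of year: 143 of 365
Remaining = 365 - 143

222 days


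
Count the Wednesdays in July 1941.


July 1941 has 31 days
Anchor: Jan 1, 1941. With p = 1941 - 1 = 1940: (p + p//4 - p//100 + p//400) mod 7 = (1940 + 485 - 19 + 4) mod 7 = 2410 mod 7 = 2 -> Wednesday (Mon=0 ... Sun=6)
Days before July (Jan-Jun): 181; July 1 index = (2 + 181) mod 7 = 1 -> Tuesday
First Wednesday is July 2
Wednesdays: 2, 9, 16, 23, 30

5 Wednesdays


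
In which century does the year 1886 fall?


Century = (year - 1) // 100 + 1
= (1886 - 1) // 100 + 1
= 1885 // 100 + 1
= 18 + 1

19th century


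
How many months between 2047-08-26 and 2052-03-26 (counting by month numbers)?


From August 2047 to March 2052
5 years * 12 = 60 months, minus 5 months = 55

55 months


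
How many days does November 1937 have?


November 1937

30 days


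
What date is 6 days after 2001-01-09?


Start: 2001-01-09, add 6 days
January 2001 has 31 days; 9 + 6 = 15 stays within January

Result: 2001-01-15


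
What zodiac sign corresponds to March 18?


Date: March 18
Conventional tropical zodiac dates: Pisces from February 19 onward; Aries starts March 21
March 18 falls within the Pisces range

Pisces


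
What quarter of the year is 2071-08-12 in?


Month: August (month 8)
Q1: Jan-Mar, Q2: Apr-Jun, Q3: Jul-Sep, Q4: Oct-Dec

Q3


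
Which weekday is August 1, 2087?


Target: August 1, 2087
Anchor: Jan 1, 2087. With p = 2087 - 1 = 2086: (p + p//4 - p//100 + p//400) mod 7 = (2086 + 521 - 20 + 5) mod 7 = 2592 mod 7 = 2 -> Wednesday (Mon=0 ... Sun=6)
Days before August (Jan-Jul): 212 days
Weekday index = (2 + 212) mod 7 = 4

Friday


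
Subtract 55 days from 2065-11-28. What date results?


Start: 2065-11-28, subtract 55 days
Back 28 days from November 28 reaches October 31, 2065 -> 27 left
October 2065: 31 - 27 = 4 -> lands on October 4

Result: 2065-10-04


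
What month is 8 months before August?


August is month 8
8 - 8 = 0; wrap: 0 + 12 = 12

December


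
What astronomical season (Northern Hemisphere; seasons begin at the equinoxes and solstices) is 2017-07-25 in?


Date: July 25
Astronomical Summer (approx.; exact equinox/solstice day varies by year): June 21 to September 21
July 25 falls within the Summer window

Summer


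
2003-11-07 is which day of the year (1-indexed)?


Date: November 7, 2003
Days in months 1 through 10: 304
Plus 7 days in November

Day of year: 311


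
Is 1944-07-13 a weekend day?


Anchor: Jan 1, 1944. With p = 1944 - 1 = 1943: (p + p//4 - p//100 + p//400) mod 7 = (1943 + 485 - 19 + 4) mod 7 = 2413 mod 7 = 5 -> Saturday (Mon=0 ... Sun=6)
Day of year: 195; offset = 194
Weekday index = (5 + 194) mod 7 = 3 -> Thursday
Weekend days: Saturday, Sunday

No


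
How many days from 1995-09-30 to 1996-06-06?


From 1995-09-30 to 1996-06-06
1995-09-30: days before September = 31 + 28 + 31 + 30 + 31 + 30 + 31 + 31 = 243 (1995 is not a leap year); day of year = 243 + 30 = 273
1996-06-06: days before June = 31 + 29 + 31 + 30 + 31 = 152 (1996 is a leap year); day of year = 152 + 6 = 158
Rest of 1995: 365 - 273 = 92
Total = 92 + 158 = 250

250 days


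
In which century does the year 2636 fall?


Century = (year - 1) // 100 + 1
= (2636 - 1) // 100 + 1
= 2635 // 100 + 1
= 26 + 1

27th century


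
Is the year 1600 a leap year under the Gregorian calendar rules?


Gregorian leap year rule: divisible by 4, but not by 100, unless also by 400.
1600 is divisible by 400 -> leap year

Yes


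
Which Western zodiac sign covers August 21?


Date: August 21
Conventional tropical zodiac dates: Leo from July 23 onward; Virgo starts August 23
August 21 falls within the Leo range

Leo


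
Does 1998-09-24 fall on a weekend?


Anchor: Jan 1, 1998. With p = 1998 - 1 = 1997: (p + p//4 - p//100 + p//400) mod 7 = (1997 + 499 - 19 + 4) mod 7 = 2481 mod 7 = 3 -> Thursday (Mon=0 ... Sun=6)
Day of year: 267; offset = 266
Weekday index = (3 + 266) mod 7 = 3 -> Thursday
Weekend days: Saturday, Sunday

No


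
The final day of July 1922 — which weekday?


July 1922 has 31 days
Anchor: Jan 1, 1922. With p = 1922 - 1 = 1921: (p + p//4 - p//100 + p//400) mod 7 = (1921 + 480 - 19 + 4) mod 7 = 2386 mod 7 = 6 -> Sunday (Mon=0 ... Sun=6)
Days before July (Jan-Jun): 181; July 1 index = (6 + 181) mod 7 = 5 -> Saturday
Last day offset: 31 - 1 = 30 days
Weekday index = (5 + 30) mod 7 = 0

Monday, July 31


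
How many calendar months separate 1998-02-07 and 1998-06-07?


From February 1998 to June 1998
0 years * 12 = 0 months, plus 4 months = 4

4 months


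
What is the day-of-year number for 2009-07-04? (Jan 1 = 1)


Date: July 4, 2009
Days in months 1 through 6: 181
Plus 4 days in July

Day of year: 185


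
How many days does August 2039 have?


August 2039

31 days


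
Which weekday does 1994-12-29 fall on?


Date: December 29, 1994
Anchor: Jan 1, 1994. With p = 1994 - 1 = 1993: (p + p//4 - p//100 + p//400) mod 7 = (1993 + 498 - 19 + 4) mod 7 = 2476 mod 7 = 5 -> Saturday (Mon=0 ... Sun=6)
Days before December (Jan-Nov): 334; offset = 334 + 29 - 1 = 362
Weekday index = (5 + 362) mod 7 = 3

Day of the week: Thursday


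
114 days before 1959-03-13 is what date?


Start: 1959-03-13, subtract 114 days
Back 13 days from March 13 reaches February 28, 1959 -> 101 left
February 1959 has 28 days -> back to January 31, 1959 -> 73 left
January 1959 has 31 days -> back to December 31, 1958 -> 42 left
December 1958 has 31 days -> back to November 30, 1958 -> 11 left
November 1958: 30 - 11 = 19 -> lands on November 19

Result: 1958-11-19


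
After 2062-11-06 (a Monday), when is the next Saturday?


Current: Monday
Target: Saturday
Days ahead: 5

Next Saturday: 2062-11-11


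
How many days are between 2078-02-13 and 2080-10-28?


From 2078-02-13 to 2080-10-28
2078-02-13: days before February = 31; day of year = 31 + 13 = 44
2080-10-28: days before October = 31 + 29 + 31 + 30 + 31 + 30 + 31 + 31 + 30 = 274 (2080 is a leap year); day of year = 274 + 28 = 302
Rest of 2078: 365 - 44 = 321
Full years 2079 (365): 365
Total = 321 + 365 + 302 = 988

988 days


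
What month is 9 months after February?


February is month 2
2 + 9 = 11

November


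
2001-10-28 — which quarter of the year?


Month: October (month 10)
Q1: Jan-Mar, Q2: Apr-Jun, Q3: Jul-Sep, Q4: Oct-Dec

Q4


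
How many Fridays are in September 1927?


September 1927 has 30 days
Anchor: Jan 1, 1927. With p = 1927 - 1 = 1926: (p + p//4 - p//100 + p//400) mod 7 = (1926 + 481 - 19 + 4) mod 7 = 2392 mod 7 = 5 -> Saturday (Mon=0 ... Sun=6)
Days before September (Jan-Aug): 243; September 1 index = (5 + 243) mod 7 = 3 -> Thursday
First Friday is September 2
Fridays: 2, 9, 16, 23, 30

5 Fridays


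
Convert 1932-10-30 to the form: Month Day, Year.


ISO 1932-10-30 parses as year=1932, month=10, day=30
Month 10 -> October

October 30, 1932


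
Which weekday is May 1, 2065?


Target: May 1, 2065
Anchor: Jan 1, 2065. With p = 2065 - 1 = 2064: (p + p//4 - p//100 + p//400) mod 7 = (2064 + 516 - 20 + 5) mod 7 = 2565 mod 7 = 3 -> Thursday (Mon=0 ... Sun=6)
Days before May (Jan-Apr): 120 days
Weekday index = (3 + 120) mod 7 = 4

Friday


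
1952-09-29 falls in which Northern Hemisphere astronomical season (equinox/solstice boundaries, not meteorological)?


Date: September 29
Astronomical Autumn (approx.; exact equinox/solstice day varies by year): September 22 to December 20
September 29 falls within the Autumn window

Autumn


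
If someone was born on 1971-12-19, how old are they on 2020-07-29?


Birth: 1971-12-19
Reference: 2020-07-29
Year difference: 2020 - 1971 = 49
Birthday not yet reached in 2020, subtract 1

48 years old


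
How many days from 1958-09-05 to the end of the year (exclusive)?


Day of year: 248 of 365
Remaining = 365 - 248

117 days


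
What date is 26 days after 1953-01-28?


Start: 1953-01-28, add 26 days
January 1953 has 31 days: 31 - 28 = 3 days to January 31 -> 23 left
February 1953: 23 <= 28 -> lands on February 23

Result: 1953-02-23


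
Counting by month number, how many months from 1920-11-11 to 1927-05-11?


From November 1920 to May 1927
7 years * 12 = 84 months, minus 6 months = 78

78 months


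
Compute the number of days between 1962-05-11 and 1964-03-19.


From 1962-05-11 to 1964-03-19
1962-05-11: days before May = 31 + 28 + 31 + 30 = 120 (1962 is not a leap year); day of year = 120 + 11 = 131
1964-03-19: days before March = 31 + 29 = 60 (1964 is a leap year); day of year = 60 + 19 = 79
Rest of 1962: 365 - 131 = 234
Full years 1963 (365): 365
Total = 234 + 365 + 79 = 678

678 days


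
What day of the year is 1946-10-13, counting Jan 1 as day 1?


Date: October 13, 1946
Days in months 1 through 9: 273
Plus 13 days in October

Day of year: 286


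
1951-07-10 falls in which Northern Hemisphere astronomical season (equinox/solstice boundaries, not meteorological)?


Date: July 10
Astronomical Summer (approx.; exact equinox/solstice day varies by year): June 21 to September 21
July 10 falls within the Summer window

Summer


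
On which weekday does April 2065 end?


April 2065 has 30 days
Anchor: Jan 1, 2065. With p = 2065 - 1 = 2064: (p + p//4 - p//100 + p//400) mod 7 = (2064 + 516 - 20 + 5) mod 7 = 2565 mod 7 = 3 -> Thursday (Mon=0 ... Sun=6)
Days before April (Jan-Mar): 90; April 1 index = (3 + 90) mod 7 = 2 -> Wednesday
Last day offset: 30 - 1 = 29 days
Weekday index = (2 + 29) mod 7 = 3

Thursday, April 30


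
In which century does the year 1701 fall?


Century = (year - 1) // 100 + 1
= (1701 - 1) // 100 + 1
= 1700 // 100 + 1
= 17 + 1

18th century


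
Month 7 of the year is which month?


Month 7 of 12

July


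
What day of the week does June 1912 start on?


Target: June 1, 1912
Anchor: Jan 1, 1912. With p = 1912 - 1 = 1911: (p + p//4 - p//100 + p//400) mod 7 = (1911 + 477 - 19 + 4) mod 7 = 2373 mod 7 = 0 -> Monday (Mon=0 ... Sun=6)
Days before June (Jan-May): 152 days
Weekday index = (0 + 152) mod 7 = 5

Saturday


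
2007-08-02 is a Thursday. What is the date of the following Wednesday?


Current: Thursday
Target: Wednesday
Days ahead: 6

Next Wednesday: 2007-08-08


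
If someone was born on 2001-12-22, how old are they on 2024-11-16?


Birth: 2001-12-22
Reference: 2024-11-16
Year difference: 2024 - 2001 = 23
Birthday not yet reached in 2024, subtract 1

22 years old


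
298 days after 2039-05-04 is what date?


Start: 2039-05-04, add 298 days
May 2039 has 31 days: 31 - 4 = 27 days to May 31 -> 271 left
June 2039 has 30 days -> 241 left
July 2039 has 31 days -> 210 left
August 2039 has 31 days -> 179 left
September 2039 has 30 days -> 149 left
October 2039 has 31 days -> 118 left
November 2039 has 30 days -> 88 left
December 2039 has 31 days -> 57 left
January 2040 has 31 days -> 26 left
February 2040: 26 <= 29 -> lands on February 26

Result: 2040-02-26


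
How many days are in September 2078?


September 2078

30 days


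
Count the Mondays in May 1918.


May 1918 has 31 days
Anchor: Jan 1, 1918. With p = 1918 - 1 = 1917: (p + p//4 - p//100 + p//400) mod 7 = (1917 + 479 - 19 + 4) mod 7 = 2381 mod 7 = 1 -> Tuesday (Mon=0 ... Sun=6)
Days before May (Jan-Apr): 120; May 1 index = (1 + 120) mod 7 = 2 -> Wednesday
First Monday is May 6
Mondays: 6, 13, 20, 27

4 Mondays


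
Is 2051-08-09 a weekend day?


Anchor: Jan 1, 2051. With p = 2051 - 1 = 2050: (p + p//4 - p//100 + p//400) mod 7 = (2050 + 512 - 20 + 5) mod 7 = 2547 mod 7 = 6 -> Sunday (Mon=0 ... Sun=6)
Day of year: 221; offset = 220
Weekday index = (6 + 220) mod 7 = 2 -> Wednesday
Weekend days: Saturday, Sunday

No


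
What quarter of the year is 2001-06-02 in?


Month: June (month 6)
Q1: Jan-Mar, Q2: Apr-Jun, Q3: Jul-Sep, Q4: Oct-Dec

Q2


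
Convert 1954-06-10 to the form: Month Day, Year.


ISO 1954-06-10 parses as year=1954, month=06, day=10
Month 6 -> June

June 10, 1954


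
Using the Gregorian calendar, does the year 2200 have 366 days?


Gregorian leap year rule: divisible by 4, but not by 100, unless also by 400.
2200 is divisible by 100 but not 400 -> not a leap year

No


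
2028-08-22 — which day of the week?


Date: August 22, 2028
Anchor: Jan 1, 2028. With p = 2028 - 1 = 2027: (p + p//4 - p//100 + p//400) mod 7 = (2027 + 506 - 20 + 5) mod 7 = 2518 mod 7 = 5 -> Saturday (Mon=0 ... Sun=6)
Days before August (Jan-Jul): 213; offset = 213 + 22 - 1 = 234
Weekday index = (5 + 234) mod 7 = 1

Day of the week: Tuesday


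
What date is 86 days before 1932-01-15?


Start: 1932-01-15, subtract 86 days
Back 15 days from January 15 reaches December 31, 1931 -> 71 left
December 1931 has 31 days -> back to November 30, 1931 -> 40 left
November 1931 has 30 days -> back to October 31, 1931 -> 10 left
October 1931: 31 - 10 = 21 -> lands on October 21

Result: 1931-10-21


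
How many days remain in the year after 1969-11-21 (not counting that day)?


Day of year: 325 of 365
Remaining = 365 - 325

40 days


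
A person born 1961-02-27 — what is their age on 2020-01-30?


Birth: 1961-02-27
Reference: 2020-01-30
Year difference: 2020 - 1961 = 59
Birthday not yet reached in 2020, subtract 1

58 years old


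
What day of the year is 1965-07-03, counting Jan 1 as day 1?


Date: July 3, 1965
Days in months 1 through 6: 181
Plus 3 days in July

Day of year: 184


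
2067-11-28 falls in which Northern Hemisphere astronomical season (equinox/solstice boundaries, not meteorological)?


Date: November 28
Astronomical Autumn (approx.; exact equinox/solstice day varies by year): September 22 to December 20
November 28 falls within the Autumn window

Autumn


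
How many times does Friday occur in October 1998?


October 1998 has 31 days
Anchor: Jan 1, 1998. With p = 1998 - 1 = 1997: (p + p//4 - p//100 + p//400) mod 7 = (1997 + 499 - 19 + 4) mod 7 = 2481 mod 7 = 3 -> Thursday (Mon=0 ... Sun=6)
Days before October (Jan-Sep): 273; October 1 index = (3 + 273) mod 7 = 3 -> Thursday
First Friday is October 2
Fridays: 2, 9, 16, 23, 30

5 Fridays


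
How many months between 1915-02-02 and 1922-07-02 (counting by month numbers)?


From February 1915 to July 1922
7 years * 12 = 84 months, plus 5 months = 89

89 months


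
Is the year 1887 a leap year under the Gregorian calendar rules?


Gregorian leap year rule: divisible by 4, but not by 100, unless also by 400.
1887 is not divisible by 4 -> not a leap year

No


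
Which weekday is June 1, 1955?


Target: June 1, 1955
Anchor: Jan 1, 1955. With p = 1955 - 1 = 1954: (p + p//4 - p//100 + p//400) mod 7 = (1954 + 488 - 19 + 4) mod 7 = 2427 mod 7 = 5 -> Saturday (Mon=0 ... Sun=6)
Days before June (Jan-May): 151 days
Weekday index = (5 + 151) mod 7 = 2

Wednesday


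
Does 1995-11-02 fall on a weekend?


Anchor: Jan 1, 1995. With p = 1995 - 1 = 1994: (p + p//4 - p//100 + p//400) mod 7 = (1994 + 498 - 19 + 4) mod 7 = 2477 mod 7 = 6 -> Sunday (Mon=0 ... Sun=6)
Day of year: 306; offset = 305
Weekday index = (6 + 305) mod 7 = 3 -> Thursday
Weekend days: Saturday, Sunday

No


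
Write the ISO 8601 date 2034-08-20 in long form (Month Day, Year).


ISO 2034-08-20 parses as year=2034, month=08, day=20
Month 8 -> August

August 20, 2034


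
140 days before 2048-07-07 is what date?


Start: 2048-07-07, subtract 140 days
Back 7 days from July 7 reaches June 30, 2048 -> 133 left
June 2048 has 30 days -> back to May 31, 2048 -> 103 left
May 2048 has 31 days -> back to April 30, 2048 -> 72 left
April 2048 has 30 days -> back to March 31, 2048 -> 42 left
March 2048 has 31 days -> back to February 29, 2048 -> 11 left
February 2048: 29 - 11 = 18 -> lands on February 18

Result: 2048-02-18


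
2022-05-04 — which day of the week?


Date: May 4, 2022
Anchor: Jan 1, 2022. With p = 2022 - 1 = 2021: (p + p//4 - p//100 + p//400) mod 7 = (2021 + 505 - 20 + 5) mod 7 = 2511 mod 7 = 5 -> Saturday (Mon=0 ... Sun=6)
Days before May (Jan-Apr): 120; offset = 120 + 4 - 1 = 123
Weekday index = (5 + 123) mod 7 = 2

Day of the week: Wednesday


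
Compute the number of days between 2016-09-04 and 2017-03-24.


From 2016-09-04 to 2017-03-24
2016-09-04: days before September = 31 + 29 + 31 + 30 + 31 + 30 + 31 + 31 = 244 (2016 is a leap year); day of year = 244 + 4 = 248
2017-03-24: days before March = 31 + 28 = 59 (2017 is not a leap year); day of year = 59 + 24 = 83
Rest of 2016: 366 - 248 = 118
Total = 118 + 83 = 201

201 days


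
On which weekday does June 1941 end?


June 1941 has 30 days
Anchor: Jan 1, 1941. With p = 1941 - 1 = 1940: (p + p//4 - p//100 + p//400) mod 7 = (1940 + 485 - 19 + 4) mod 7 = 2410 mod 7 = 2 -> Wednesday (Mon=0 ... Sun=6)
Days before June (Jan-May): 151; June 1 index = (2 + 151) mod 7 = 6 -> Sunday
Last day offset: 30 - 1 = 29 days
Weekday index = (6 + 29) mod 7 = 0

Monday, June 30


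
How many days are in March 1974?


March 1974

31 days


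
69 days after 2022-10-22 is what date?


Start: 2022-10-22, add 69 days
October 2022 has 31 days: 31 - 22 = 9 days to October 31 -> 60 left
November 2022 has 30 days -> 30 left
December 2022: 30 <= 31 -> lands on December 30

Result: 2022-12-30


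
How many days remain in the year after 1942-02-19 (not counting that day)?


Day of year: 50 of 365
Remaining = 365 - 50

315 days


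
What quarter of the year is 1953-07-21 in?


Month: July (month 7)
Q1: Jan-Mar, Q2: Apr-Jun, Q3: Jul-Sep, Q4: Oct-Dec

Q3


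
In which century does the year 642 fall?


Century = (year - 1) // 100 + 1
= (642 - 1) // 100 + 1
= 641 // 100 + 1
= 6 + 1

7th century


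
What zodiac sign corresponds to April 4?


Date: April 4
Conventional tropical zodiac dates: Aries from March 21 onward; Taurus starts April 20
April 4 falls within the Aries range

Aries


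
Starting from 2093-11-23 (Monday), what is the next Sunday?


Current: Monday
Target: Sunday
Days ahead: 6

Next Sunday: 2093-11-29


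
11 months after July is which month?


July is month 7
7 + 11 = 18; wrap: 18 - 12 = 6

June


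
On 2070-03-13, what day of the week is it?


Date: March 13, 2070
Anchor: Jan 1, 2070. With p = 2070 - 1 = 2069: (p + p//4 - p//100 + p//400) mod 7 = (2069 + 517 - 20 + 5) mod 7 = 2571 mod 7 = 2 -> Wednesday (Mon=0 ... Sun=6)
Days before March (Jan-Feb): 59; offset = 59 + 13 - 1 = 71
Weekday index = (2 + 71) mod 7 = 3

Day of the week: Thursday


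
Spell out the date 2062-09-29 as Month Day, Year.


ISO 2062-09-29 parses as year=2062, month=09, day=29
Month 9 -> September

September 29, 2062


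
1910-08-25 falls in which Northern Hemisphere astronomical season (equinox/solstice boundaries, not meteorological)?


Date: August 25
Astronomical Summer (approx.; exact equinox/solstice day varies by year): June 21 to September 21
August 25 falls within the Summer window

Summer


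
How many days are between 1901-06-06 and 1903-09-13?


From 1901-06-06 to 1903-09-13
1901-06-06: days before June = 31 + 28 + 31 + 30 + 31 = 151 (1901 is not a leap year); day of year = 151 + 6 = 157
1903-09-13: days before September = 31 + 28 + 31 + 30 + 31 + 30 + 31 + 31 = 243 (1903 is not a leap year); day of year = 243 + 13 = 256
Rest of 1901: 365 - 157 = 208
Full years 1902 (365): 365
Total = 208 + 365 + 256 = 829

829 days


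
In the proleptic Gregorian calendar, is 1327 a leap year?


Gregorian leap year rule: divisible by 4, but not by 100, unless also by 400.
1327 is not divisible by 4 -> not a leap year

No


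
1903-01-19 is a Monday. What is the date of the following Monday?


Current: Monday
Target: Monday
Days ahead: 7

Next Monday: 1903-01-26


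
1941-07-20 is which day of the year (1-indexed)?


Date: July 20, 1941
Days in months 1 through 6: 181
Plus 20 days in July

Day of year: 201


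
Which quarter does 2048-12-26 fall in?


Month: December (month 12)
Q1: Jan-Mar, Q2: Apr-Jun, Q3: Jul-Sep, Q4: Oct-Dec

Q4


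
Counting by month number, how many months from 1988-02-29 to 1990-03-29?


From February 1988 to March 1990
2 years * 12 = 24 months, plus 1 month = 25

25 months


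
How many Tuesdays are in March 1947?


March 1947 has 31 days
Anchor: Jan 1, 1947. With p = 1947 - 1 = 1946: (p + p//4 - p//100 + p//400) mod 7 = (1946 + 486 - 19 + 4) mod 7 = 2417 mod 7 = 2 -> Wednesday (Mon=0 ... Sun=6)
Days before March (Jan-Feb): 59; March 1 index = (2 + 59) mod 7 = 5 -> Saturday
First Tuesday is March 4
Tuesdays: 4, 11, 18, 25

4 Tuesdays


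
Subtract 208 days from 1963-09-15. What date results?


Start: 1963-09-15, subtract 208 days
Back 15 days from September 15 reaches August 31, 1963 -> 193 left
August 1963 has 31 days -> back to July 31, 1963 -> 162 left
July 1963 has 31 days -> back to June 30, 1963 -> 131 left
June 1963 has 30 days -> back to May 31, 1963 -> 101 left
May 1963 has 31 days -> back to April 30, 1963 -> 70 left
April 1963 has 30 days -> back to March 31, 1963 -> 40 left
March 1963 has 31 days -> back to February 28, 1963 -> 9 left
February 1963: 28 - 9 = 19 -> lands on February 19

Result: 1963-02-19


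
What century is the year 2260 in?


Century = (year - 1) // 100 + 1
= (2260 - 1) // 100 + 1
= 2259 // 100 + 1
= 22 + 1

23rd century


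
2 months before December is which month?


December is month 12
12 - 2 = 10

October


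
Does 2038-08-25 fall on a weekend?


Anchor: Jan 1, 2038. With p = 2038 - 1 = 2037: (p + p//4 - p//100 + p//400) mod 7 = (2037 + 509 - 20 + 5) mod 7 = 2531 mod 7 = 4 -> Friday (Mon=0 ... Sun=6)
Day of year: 237; offset = 236
Weekday index = (4 + 236) mod 7 = 2 -> Wednesday
Weekend days: Saturday, Sunday

No


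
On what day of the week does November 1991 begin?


Target: November 1, 1991
Anchor: Jan 1, 1991. With p = 1991 - 1 = 1990: (p + p//4 - p//100 + p//400) mod 7 = (1990 + 497 - 19 + 4) mod 7 = 2472 mod 7 = 1 -> Tuesday (Mon=0 ... Sun=6)
Days before November (Jan-Oct): 304 days
Weekday index = (1 + 304) mod 7 = 4

Friday


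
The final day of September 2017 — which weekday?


September 2017 has 30 days
Anchor: Jan 1, 2017. With p = 2017 - 1 = 2016: (p + p//4 - p//100 + p//400) mod 7 = (2016 + 504 - 20 + 5) mod 7 = 2505 mod 7 = 6 -> Sunday (Mon=0 ... Sun=6)
Days before September (Jan-Aug): 243; September 1 index = (6 + 243) mod 7 = 4 -> Friday
Last day offset: 30 - 1 = 29 days
Weekday index = (4 + 29) mod 7 = 5

Saturday, September 30


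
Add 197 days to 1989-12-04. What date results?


Start: 1989-12-04, add 197 days
December 1989 has 31 days: 31 - 4 = 27 days to December 31 -> 170 left
January 1990 has 31 days -> 139 left
February 1990 has 28 days -> 111 left
March 1990 has 31 days -> 80 left
April 1990 has 30 days -> 50 left
May 1990 has 31 days -> 19 left
June 1990: 19 <= 30 -> lands on June 19

Result: 1990-06-19


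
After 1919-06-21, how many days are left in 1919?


Day of year: 172 of 365
Remaining = 365 - 172

193 days


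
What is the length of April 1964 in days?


April 1964

30 days


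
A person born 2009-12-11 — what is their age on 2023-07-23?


Birth: 2009-12-11
Reference: 2023-07-23
Year difference: 2023 - 2009 = 14
Birthday not yet reached in 2023, subtract 1

13 years old


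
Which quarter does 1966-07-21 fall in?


Month: July (month 7)
Q1: Jan-Mar, Q2: Apr-Jun, Q3: Jul-Sep, Q4: Oct-Dec

Q3


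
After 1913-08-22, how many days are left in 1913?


Day of year: 234 of 365
Remaining = 365 - 234

131 days


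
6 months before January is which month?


January is month 1
1 - 6 = -5; wrap: -5 + 12 = 7

July


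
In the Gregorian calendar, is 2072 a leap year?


Gregorian leap year rule: divisible by 4, but not by 100, unless also by 400.
2072 is divisible by 4 but not 100 -> leap year

Yes


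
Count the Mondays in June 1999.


June 1999 has 30 days
Anchor: Jan 1, 1999. With p = 1999 - 1 = 1998: (p + p//4 - p//100 + p//400) mod 7 = (1998 + 499 - 19 + 4) mod 7 = 2482 mod 7 = 4 -> Friday (Mon=0 ... Sun=6)
Days before June (Jan-May): 151; June 1 index = (4 + 151) mod 7 = 1 -> Tuesday
First Monday is June 7
Mondays: 7, 14, 21, 28

4 Mondays


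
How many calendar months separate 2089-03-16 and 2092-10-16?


From March 2089 to October 2092
3 years * 12 = 36 months, plus 7 months = 43

43 months


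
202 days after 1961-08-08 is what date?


Start: 1961-08-08, add 202 days
August 1961 has 31 days: 31 - 8 = 23 days to August 31 -> 179 left
September 1961 has 30 days -> 149 left
October 1961 has 31 days -> 118 left
November 1961 has 30 days -> 88 left
December 1961 has 31 days -> 57 left
January 1962 has 31 days -> 26 left
February 1962: 26 <= 28 -> lands on February 26

Result: 1962-02-26


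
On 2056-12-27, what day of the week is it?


Date: December 27, 2056
Anchor: Jan 1, 2056. With p = 2056 - 1 = 2055: (p + p//4 - p//100 + p//400) mod 7 = (2055 + 513 - 20 + 5) mod 7 = 2553 mod 7 = 5 -> Saturday (Mon=0 ... Sun=6)
Days before December (Jan-Nov): 335; offset = 335 + 27 - 1 = 361
Weekday index = (5 + 361) mod 7 = 2

Day of the week: Wednesday


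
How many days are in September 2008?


September 2008

30 days


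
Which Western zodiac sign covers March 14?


Date: March 14
Conventional tropical zodiac dates: Pisces from February 19 onward; Aries starts March 21
March 14 falls within the Pisces range

Pisces


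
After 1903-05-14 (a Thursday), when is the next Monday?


Current: Thursday
Target: Monday
Days ahead: 4

Next Monday: 1903-05-18


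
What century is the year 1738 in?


Century = (year - 1) // 100 + 1
= (1738 - 1) // 100 + 1
= 1737 // 100 + 1
= 17 + 1

18th century


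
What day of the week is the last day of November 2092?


November 2092 has 30 days
Anchor: Jan 1, 2092. With p = 2092 - 1 = 2091: (p + p//4 - p//100 + p//400) mod 7 = (2091 + 522 - 20 + 5) mod 7 = 2598 mod 7 = 1 -> Tuesday (Mon=0 ... Sun=6)
Days before November (Jan-Oct): 305; November 1 index = (1 + 305) mod 7 = 5 -> Saturday
Last day offset: 30 - 1 = 29 days
Weekday index = (5 + 29) mod 7 = 6

Sunday, November 30


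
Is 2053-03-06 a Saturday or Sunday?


Anchor: Jan 1, 2053. With p = 2053 - 1 = 2052: (p + p//4 - p//100 + p//400) mod 7 = (2052 + 513 - 20 + 5) mod 7 = 2550 mod 7 = 2 -> Wednesday (Mon=0 ... Sun=6)
Day of year: 65; offset = 64
Weekday index = (2 + 64) mod 7 = 3 -> Thursday
Weekend days: Saturday, Sunday

No


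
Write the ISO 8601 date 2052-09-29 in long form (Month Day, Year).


ISO 2052-09-29 parses as year=2052, month=09, day=29
Month 9 -> September

September 29, 2052


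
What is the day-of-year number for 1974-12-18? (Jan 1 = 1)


Date: December 18, 1974
Days in months 1 through 11: 334
Plus 18 days in December

Day of year: 352


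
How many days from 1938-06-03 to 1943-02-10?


From 1938-06-03 to 1943-02-10
1938-06-03: days before June = 31 + 28 + 31 + 30 + 31 = 151 (1938 is not a leap year); day of year = 151 + 3 = 154
1943-02-10: days before February = 31; day of year = 31 + 10 = 41
Rest of 1938: 365 - 154 = 211
Full years 1939 (365), 1940 (366), 1941 (365), 1942 (365): 1461
Total = 211 + 1461 + 41 = 1713

1713 days


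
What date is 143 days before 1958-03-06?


Start: 1958-03-06, subtract 143 days
Back 6 days from March 6 reaches February 28, 1958 -> 137 left
February 1958 has 28 days -> back to January 31, 1958 -> 109 left
January 1958 has 31 days -> back to December 31, 1957 -> 78 left
December 1957 has 31 days -> back to November 30, 1957 -> 47 left
November 1957 has 30 days -> back to October 31, 1957 -> 17 left
October 1957: 31 - 17 = 14 -> lands on October 14

Result: 1957-10-14


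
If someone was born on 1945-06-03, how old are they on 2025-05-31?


Birth: 1945-06-03
Reference: 2025-05-31
Year difference: 2025 - 1945 = 80
Birthday not yet reached in 2025, subtract 1

79 years old


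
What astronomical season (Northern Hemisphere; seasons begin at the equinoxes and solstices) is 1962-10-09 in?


Date: October 9
Astronomical Autumn (approx.; exact equinox/solstice day varies by year): September 22 to December 20
October 9 falls within the Autumn window

Autumn


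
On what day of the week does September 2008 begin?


Target: September 1, 2008
Anchor: Jan 1, 2008. With p = 2008 - 1 = 2007: (p + p//4 - p//100 + p//400) mod 7 = (2007 + 501 - 20 + 5) mod 7 = 2493 mod 7 = 1 -> Tuesday (Mon=0 ... Sun=6)
Days before September (Jan-Aug): 244 days
Weekday index = (1 + 244) mod 7 = 0

Monday


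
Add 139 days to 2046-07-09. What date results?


Start: 2046-07-09, add 139 days
July 2046 has 31 days: 31 - 9 = 22 days to July 31 -> 117 left
August 2046 has 31 days -> 86 left
September 2046 has 30 days -> 56 left
October 2046 has 31 days -> 25 left
November 2046: 25 <= 30 -> lands on November 25

Result: 2046-11-25


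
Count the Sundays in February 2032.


February 2032 has 29 days
Anchor: Jan 1, 2032. With p = 2032 - 1 = 2031: (p + p//4 - p//100 + p//400) mod 7 = (2031 + 507 - 20 + 5) mod 7 = 2523 mod 7 = 3 -> Thursday (Mon=0 ... Sun=6)
Days before February (Jan): 31; February 1 index = (3 + 31) mod 7 = 6 -> Sunday
First Sunday is February 1
Sundays: 1, 8, 15, 22, 29

5 Sundays


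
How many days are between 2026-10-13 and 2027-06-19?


From 2026-10-13 to 2027-06-19
2026-10-13: days before October = 31 + 28 + 31 + 30 + 31 + 30 + 31 + 31 + 30 = 273 (2026 is not a leap year); day of year = 273 + 13 = 286
2027-06-19: days before June = 31 + 28 + 31 + 30 + 31 = 151 (2027 is not a leap year); day of year = 151 + 19 = 170
Rest of 2026: 365 - 286 = 79
Total = 79 + 170 = 249

249 days


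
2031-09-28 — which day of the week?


Date: September 28, 2031
Anchor: Jan 1, 2031. With p = 2031 - 1 = 2030: (p + p//4 - p//100 + p//400) mod 7 = (2030 + 507 - 20 + 5) mod 7 = 2522 mod 7 = 2 -> Wednesday (Mon=0 ... Sun=6)
Days before September (Jan-Aug): 243; offset = 243 + 28 - 1 = 270
Weekday index = (2 + 270) mod 7 = 6

Day of the week: Sunday


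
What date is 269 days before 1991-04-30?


Start: 1991-04-30, subtract 269 days
Back 30 days from April 30 reaches March 31, 1991 -> 239 left
March 1991 has 31 days -> back to February 28, 1991 -> 208 left
February 1991 has 28 days -> back to January 31, 1991 -> 180 left
January 1991 has 31 days -> back to December 31, 1990 -> 149 left
December 1990 has 31 days -> back to November 30, 1990 -> 118 left
November 1990 has 30 days -> back to October 31, 1990 -> 88 left
October 1990 has 31 days -> back to September 30, 1990 -> 57 left
September 1990 has 30 days -> back to August 31, 1990 -> 27 left
August 1990: 31 - 27 = 4 -> lands on August 4

Result: 1990-08-04


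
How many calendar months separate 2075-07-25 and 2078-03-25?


From July 2075 to March 2078
3 years * 12 = 36 months, minus 4 months = 32

32 months
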